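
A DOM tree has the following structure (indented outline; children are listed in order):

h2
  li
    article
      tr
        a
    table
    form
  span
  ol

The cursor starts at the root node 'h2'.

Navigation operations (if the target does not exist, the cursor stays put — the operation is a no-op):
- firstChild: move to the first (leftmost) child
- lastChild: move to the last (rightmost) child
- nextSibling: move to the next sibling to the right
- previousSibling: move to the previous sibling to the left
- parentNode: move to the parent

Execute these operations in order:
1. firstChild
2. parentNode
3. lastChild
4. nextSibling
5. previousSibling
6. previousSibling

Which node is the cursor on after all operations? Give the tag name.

After 1 (firstChild): li
After 2 (parentNode): h2
After 3 (lastChild): ol
After 4 (nextSibling): ol (no-op, stayed)
After 5 (previousSibling): span
After 6 (previousSibling): li

Answer: li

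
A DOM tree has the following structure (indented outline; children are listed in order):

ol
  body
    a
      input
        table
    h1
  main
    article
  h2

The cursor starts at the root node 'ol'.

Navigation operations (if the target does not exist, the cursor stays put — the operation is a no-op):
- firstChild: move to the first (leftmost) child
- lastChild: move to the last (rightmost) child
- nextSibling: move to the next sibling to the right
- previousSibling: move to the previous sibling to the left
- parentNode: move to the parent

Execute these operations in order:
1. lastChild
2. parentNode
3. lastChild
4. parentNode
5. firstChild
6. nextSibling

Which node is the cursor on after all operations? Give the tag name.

Answer: main

Derivation:
After 1 (lastChild): h2
After 2 (parentNode): ol
After 3 (lastChild): h2
After 4 (parentNode): ol
After 5 (firstChild): body
After 6 (nextSibling): main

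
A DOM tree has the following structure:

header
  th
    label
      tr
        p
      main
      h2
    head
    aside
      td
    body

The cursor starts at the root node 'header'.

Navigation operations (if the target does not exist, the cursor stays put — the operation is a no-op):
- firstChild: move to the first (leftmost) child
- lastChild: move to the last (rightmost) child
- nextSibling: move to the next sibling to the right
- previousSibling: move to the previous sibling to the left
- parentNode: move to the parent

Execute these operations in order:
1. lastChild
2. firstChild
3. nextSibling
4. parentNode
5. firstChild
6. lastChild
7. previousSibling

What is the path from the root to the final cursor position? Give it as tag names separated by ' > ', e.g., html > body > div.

After 1 (lastChild): th
After 2 (firstChild): label
After 3 (nextSibling): head
After 4 (parentNode): th
After 5 (firstChild): label
After 6 (lastChild): h2
After 7 (previousSibling): main

Answer: header > th > label > main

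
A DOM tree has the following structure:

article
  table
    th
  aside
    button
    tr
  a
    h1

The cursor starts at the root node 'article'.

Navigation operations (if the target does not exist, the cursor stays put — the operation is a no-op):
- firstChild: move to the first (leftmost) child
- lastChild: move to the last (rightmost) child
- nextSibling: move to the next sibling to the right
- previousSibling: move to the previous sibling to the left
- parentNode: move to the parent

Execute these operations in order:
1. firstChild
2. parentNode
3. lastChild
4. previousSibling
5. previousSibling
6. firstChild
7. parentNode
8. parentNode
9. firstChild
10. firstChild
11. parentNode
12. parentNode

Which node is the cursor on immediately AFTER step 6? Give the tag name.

Answer: th

Derivation:
After 1 (firstChild): table
After 2 (parentNode): article
After 3 (lastChild): a
After 4 (previousSibling): aside
After 5 (previousSibling): table
After 6 (firstChild): th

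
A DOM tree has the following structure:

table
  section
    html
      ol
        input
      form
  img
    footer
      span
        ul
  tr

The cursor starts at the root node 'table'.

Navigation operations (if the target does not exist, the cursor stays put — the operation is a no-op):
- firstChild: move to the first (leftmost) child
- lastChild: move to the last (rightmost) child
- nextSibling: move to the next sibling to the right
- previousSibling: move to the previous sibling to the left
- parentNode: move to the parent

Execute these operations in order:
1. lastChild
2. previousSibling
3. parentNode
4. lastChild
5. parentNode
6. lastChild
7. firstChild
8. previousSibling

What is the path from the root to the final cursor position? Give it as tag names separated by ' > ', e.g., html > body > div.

Answer: table > img

Derivation:
After 1 (lastChild): tr
After 2 (previousSibling): img
After 3 (parentNode): table
After 4 (lastChild): tr
After 5 (parentNode): table
After 6 (lastChild): tr
After 7 (firstChild): tr (no-op, stayed)
After 8 (previousSibling): img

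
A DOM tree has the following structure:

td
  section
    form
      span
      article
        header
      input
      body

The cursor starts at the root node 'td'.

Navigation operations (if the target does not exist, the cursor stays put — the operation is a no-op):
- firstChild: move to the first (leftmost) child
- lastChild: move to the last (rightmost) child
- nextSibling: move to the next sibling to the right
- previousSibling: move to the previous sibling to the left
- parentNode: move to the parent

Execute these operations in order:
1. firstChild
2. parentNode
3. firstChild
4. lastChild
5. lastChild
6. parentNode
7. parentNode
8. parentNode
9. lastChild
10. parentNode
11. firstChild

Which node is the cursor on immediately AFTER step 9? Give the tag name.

Answer: section

Derivation:
After 1 (firstChild): section
After 2 (parentNode): td
After 3 (firstChild): section
After 4 (lastChild): form
After 5 (lastChild): body
After 6 (parentNode): form
After 7 (parentNode): section
After 8 (parentNode): td
After 9 (lastChild): section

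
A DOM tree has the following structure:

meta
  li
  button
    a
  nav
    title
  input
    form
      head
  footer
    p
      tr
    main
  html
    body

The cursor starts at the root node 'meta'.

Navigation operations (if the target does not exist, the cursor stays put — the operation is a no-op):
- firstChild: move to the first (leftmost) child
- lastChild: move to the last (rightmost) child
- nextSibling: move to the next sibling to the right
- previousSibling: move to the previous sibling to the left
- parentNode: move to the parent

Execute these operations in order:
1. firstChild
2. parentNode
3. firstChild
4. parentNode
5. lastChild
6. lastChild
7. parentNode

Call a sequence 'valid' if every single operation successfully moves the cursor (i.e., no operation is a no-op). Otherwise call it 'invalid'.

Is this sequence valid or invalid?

Answer: valid

Derivation:
After 1 (firstChild): li
After 2 (parentNode): meta
After 3 (firstChild): li
After 4 (parentNode): meta
After 5 (lastChild): html
After 6 (lastChild): body
After 7 (parentNode): html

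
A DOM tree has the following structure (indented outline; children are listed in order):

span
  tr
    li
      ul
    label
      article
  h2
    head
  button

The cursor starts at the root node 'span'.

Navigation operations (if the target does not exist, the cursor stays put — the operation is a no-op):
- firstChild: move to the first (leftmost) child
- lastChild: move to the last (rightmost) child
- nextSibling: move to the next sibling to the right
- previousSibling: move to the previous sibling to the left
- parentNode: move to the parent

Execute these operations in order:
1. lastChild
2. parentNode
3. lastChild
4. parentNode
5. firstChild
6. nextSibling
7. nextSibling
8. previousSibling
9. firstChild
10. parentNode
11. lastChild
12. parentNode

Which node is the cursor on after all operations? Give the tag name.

After 1 (lastChild): button
After 2 (parentNode): span
After 3 (lastChild): button
After 4 (parentNode): span
After 5 (firstChild): tr
After 6 (nextSibling): h2
After 7 (nextSibling): button
After 8 (previousSibling): h2
After 9 (firstChild): head
After 10 (parentNode): h2
After 11 (lastChild): head
After 12 (parentNode): h2

Answer: h2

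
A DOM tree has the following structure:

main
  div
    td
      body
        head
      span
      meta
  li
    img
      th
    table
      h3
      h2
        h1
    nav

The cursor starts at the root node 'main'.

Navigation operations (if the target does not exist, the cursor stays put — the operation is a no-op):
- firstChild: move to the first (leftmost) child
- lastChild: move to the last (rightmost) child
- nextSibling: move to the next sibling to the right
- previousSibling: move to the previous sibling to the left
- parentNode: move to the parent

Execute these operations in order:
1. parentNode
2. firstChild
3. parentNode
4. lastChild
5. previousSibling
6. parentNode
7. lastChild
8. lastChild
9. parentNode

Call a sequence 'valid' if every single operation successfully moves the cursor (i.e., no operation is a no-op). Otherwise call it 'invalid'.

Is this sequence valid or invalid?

Answer: invalid

Derivation:
After 1 (parentNode): main (no-op, stayed)
After 2 (firstChild): div
After 3 (parentNode): main
After 4 (lastChild): li
After 5 (previousSibling): div
After 6 (parentNode): main
After 7 (lastChild): li
After 8 (lastChild): nav
After 9 (parentNode): li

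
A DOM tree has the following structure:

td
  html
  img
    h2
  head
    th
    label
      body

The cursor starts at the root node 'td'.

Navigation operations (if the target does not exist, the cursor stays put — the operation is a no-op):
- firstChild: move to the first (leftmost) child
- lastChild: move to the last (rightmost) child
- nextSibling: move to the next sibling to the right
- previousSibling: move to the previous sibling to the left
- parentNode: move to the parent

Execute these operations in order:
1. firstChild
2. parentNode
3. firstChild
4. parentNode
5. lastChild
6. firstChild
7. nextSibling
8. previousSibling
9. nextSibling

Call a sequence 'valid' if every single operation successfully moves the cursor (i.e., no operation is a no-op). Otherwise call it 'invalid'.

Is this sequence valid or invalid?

Answer: valid

Derivation:
After 1 (firstChild): html
After 2 (parentNode): td
After 3 (firstChild): html
After 4 (parentNode): td
After 5 (lastChild): head
After 6 (firstChild): th
After 7 (nextSibling): label
After 8 (previousSibling): th
After 9 (nextSibling): label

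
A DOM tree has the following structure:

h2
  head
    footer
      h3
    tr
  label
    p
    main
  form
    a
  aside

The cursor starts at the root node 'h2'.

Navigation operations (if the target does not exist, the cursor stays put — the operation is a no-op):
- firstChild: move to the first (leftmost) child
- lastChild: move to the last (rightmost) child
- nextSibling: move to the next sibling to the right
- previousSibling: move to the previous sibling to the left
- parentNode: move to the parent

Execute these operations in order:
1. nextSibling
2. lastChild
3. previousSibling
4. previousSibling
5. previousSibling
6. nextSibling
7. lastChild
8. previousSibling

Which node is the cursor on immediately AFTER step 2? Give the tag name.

After 1 (nextSibling): h2 (no-op, stayed)
After 2 (lastChild): aside

Answer: aside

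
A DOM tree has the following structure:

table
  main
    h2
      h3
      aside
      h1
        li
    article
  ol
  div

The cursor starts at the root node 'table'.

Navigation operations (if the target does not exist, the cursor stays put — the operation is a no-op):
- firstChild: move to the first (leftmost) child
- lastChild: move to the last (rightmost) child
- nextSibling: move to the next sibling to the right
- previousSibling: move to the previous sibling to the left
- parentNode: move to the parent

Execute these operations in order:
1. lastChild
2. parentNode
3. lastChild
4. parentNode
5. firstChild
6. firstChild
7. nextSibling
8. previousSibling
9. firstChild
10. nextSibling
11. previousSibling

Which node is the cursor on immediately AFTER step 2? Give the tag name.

Answer: table

Derivation:
After 1 (lastChild): div
After 2 (parentNode): table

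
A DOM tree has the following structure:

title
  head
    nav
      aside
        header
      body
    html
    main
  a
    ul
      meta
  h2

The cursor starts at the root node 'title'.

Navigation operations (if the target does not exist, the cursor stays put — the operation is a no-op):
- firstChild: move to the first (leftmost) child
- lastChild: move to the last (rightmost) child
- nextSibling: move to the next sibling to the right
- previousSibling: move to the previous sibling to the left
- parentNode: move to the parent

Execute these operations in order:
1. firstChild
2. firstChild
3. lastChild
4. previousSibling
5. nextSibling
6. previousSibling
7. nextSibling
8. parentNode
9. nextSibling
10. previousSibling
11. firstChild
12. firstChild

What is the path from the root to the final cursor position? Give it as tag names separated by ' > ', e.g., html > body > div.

After 1 (firstChild): head
After 2 (firstChild): nav
After 3 (lastChild): body
After 4 (previousSibling): aside
After 5 (nextSibling): body
After 6 (previousSibling): aside
After 7 (nextSibling): body
After 8 (parentNode): nav
After 9 (nextSibling): html
After 10 (previousSibling): nav
After 11 (firstChild): aside
After 12 (firstChild): header

Answer: title > head > nav > aside > header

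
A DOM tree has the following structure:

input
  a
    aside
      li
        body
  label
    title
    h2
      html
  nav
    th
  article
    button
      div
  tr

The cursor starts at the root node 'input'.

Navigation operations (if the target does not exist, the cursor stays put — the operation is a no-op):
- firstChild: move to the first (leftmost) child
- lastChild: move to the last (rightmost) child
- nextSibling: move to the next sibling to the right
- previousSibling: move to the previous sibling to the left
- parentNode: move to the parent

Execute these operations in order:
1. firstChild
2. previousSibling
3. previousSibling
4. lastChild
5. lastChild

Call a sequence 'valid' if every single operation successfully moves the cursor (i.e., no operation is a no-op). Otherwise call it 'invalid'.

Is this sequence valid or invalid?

Answer: invalid

Derivation:
After 1 (firstChild): a
After 2 (previousSibling): a (no-op, stayed)
After 3 (previousSibling): a (no-op, stayed)
After 4 (lastChild): aside
After 5 (lastChild): li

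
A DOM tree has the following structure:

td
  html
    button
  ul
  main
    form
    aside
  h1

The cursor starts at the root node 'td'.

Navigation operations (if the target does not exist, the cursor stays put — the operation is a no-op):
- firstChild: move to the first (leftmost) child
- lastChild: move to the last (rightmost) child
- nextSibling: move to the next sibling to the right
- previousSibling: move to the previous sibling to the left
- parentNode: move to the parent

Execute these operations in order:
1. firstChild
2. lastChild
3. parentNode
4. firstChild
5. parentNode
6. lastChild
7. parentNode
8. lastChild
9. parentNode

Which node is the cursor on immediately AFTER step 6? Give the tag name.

After 1 (firstChild): html
After 2 (lastChild): button
After 3 (parentNode): html
After 4 (firstChild): button
After 5 (parentNode): html
After 6 (lastChild): button

Answer: button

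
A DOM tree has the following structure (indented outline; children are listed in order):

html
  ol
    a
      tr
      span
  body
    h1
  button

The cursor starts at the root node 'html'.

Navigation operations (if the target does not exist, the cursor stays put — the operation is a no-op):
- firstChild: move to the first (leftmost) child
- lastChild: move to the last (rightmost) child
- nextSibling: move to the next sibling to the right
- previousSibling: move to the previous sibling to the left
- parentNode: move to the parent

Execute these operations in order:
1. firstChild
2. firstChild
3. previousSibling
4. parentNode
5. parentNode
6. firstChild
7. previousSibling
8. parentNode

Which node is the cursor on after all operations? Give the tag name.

Answer: html

Derivation:
After 1 (firstChild): ol
After 2 (firstChild): a
After 3 (previousSibling): a (no-op, stayed)
After 4 (parentNode): ol
After 5 (parentNode): html
After 6 (firstChild): ol
After 7 (previousSibling): ol (no-op, stayed)
After 8 (parentNode): html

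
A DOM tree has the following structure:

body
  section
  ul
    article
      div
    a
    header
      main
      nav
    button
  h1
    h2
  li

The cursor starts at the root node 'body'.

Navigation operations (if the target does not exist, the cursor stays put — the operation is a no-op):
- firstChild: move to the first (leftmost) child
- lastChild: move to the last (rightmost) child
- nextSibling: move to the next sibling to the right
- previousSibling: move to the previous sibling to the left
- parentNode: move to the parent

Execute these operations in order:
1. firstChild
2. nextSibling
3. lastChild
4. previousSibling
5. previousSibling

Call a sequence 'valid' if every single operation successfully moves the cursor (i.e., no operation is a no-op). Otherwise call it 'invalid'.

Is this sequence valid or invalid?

After 1 (firstChild): section
After 2 (nextSibling): ul
After 3 (lastChild): button
After 4 (previousSibling): header
After 5 (previousSibling): a

Answer: valid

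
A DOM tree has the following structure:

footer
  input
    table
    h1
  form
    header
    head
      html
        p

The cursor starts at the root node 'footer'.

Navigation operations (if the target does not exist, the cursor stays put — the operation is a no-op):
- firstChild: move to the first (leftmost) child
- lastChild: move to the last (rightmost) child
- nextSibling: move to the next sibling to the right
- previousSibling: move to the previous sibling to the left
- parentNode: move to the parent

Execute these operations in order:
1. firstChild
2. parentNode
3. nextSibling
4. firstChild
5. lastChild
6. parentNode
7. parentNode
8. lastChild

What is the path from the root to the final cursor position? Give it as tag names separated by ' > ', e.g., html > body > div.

After 1 (firstChild): input
After 2 (parentNode): footer
After 3 (nextSibling): footer (no-op, stayed)
After 4 (firstChild): input
After 5 (lastChild): h1
After 6 (parentNode): input
After 7 (parentNode): footer
After 8 (lastChild): form

Answer: footer > form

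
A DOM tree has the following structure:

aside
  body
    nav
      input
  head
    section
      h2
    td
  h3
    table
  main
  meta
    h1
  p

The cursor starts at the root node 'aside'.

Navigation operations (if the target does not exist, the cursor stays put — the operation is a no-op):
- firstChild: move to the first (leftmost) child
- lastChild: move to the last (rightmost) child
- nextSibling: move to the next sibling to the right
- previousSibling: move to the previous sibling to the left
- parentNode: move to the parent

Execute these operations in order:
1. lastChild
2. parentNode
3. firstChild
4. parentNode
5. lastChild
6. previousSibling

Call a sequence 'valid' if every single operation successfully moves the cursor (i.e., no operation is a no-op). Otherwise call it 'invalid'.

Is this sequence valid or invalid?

After 1 (lastChild): p
After 2 (parentNode): aside
After 3 (firstChild): body
After 4 (parentNode): aside
After 5 (lastChild): p
After 6 (previousSibling): meta

Answer: valid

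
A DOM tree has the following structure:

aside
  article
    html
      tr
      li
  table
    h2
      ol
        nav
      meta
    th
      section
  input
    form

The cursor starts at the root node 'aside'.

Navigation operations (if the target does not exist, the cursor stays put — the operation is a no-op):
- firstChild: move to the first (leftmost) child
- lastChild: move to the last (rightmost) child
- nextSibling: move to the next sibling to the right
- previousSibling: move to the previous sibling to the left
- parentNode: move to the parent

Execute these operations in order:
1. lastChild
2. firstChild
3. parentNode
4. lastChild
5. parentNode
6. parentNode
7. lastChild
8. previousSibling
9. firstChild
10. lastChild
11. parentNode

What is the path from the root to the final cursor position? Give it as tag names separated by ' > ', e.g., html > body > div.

Answer: aside > table > h2

Derivation:
After 1 (lastChild): input
After 2 (firstChild): form
After 3 (parentNode): input
After 4 (lastChild): form
After 5 (parentNode): input
After 6 (parentNode): aside
After 7 (lastChild): input
After 8 (previousSibling): table
After 9 (firstChild): h2
After 10 (lastChild): meta
After 11 (parentNode): h2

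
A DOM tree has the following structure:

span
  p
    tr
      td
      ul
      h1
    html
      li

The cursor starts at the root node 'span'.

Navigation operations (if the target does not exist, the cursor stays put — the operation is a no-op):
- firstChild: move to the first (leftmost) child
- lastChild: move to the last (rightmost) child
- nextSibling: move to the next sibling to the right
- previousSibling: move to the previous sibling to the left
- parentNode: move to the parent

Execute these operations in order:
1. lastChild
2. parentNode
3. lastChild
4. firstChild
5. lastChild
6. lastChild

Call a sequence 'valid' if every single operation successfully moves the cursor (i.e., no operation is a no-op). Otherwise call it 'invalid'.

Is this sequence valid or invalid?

After 1 (lastChild): p
After 2 (parentNode): span
After 3 (lastChild): p
After 4 (firstChild): tr
After 5 (lastChild): h1
After 6 (lastChild): h1 (no-op, stayed)

Answer: invalid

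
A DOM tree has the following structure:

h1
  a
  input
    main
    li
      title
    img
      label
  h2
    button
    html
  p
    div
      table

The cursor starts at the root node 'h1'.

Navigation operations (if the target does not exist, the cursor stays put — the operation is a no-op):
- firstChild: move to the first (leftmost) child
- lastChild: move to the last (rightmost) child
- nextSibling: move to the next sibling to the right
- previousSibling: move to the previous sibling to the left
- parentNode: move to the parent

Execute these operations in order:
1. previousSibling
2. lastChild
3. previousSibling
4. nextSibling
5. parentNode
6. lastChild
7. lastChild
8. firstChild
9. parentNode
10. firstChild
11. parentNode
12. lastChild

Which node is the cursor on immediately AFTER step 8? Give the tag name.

After 1 (previousSibling): h1 (no-op, stayed)
After 2 (lastChild): p
After 3 (previousSibling): h2
After 4 (nextSibling): p
After 5 (parentNode): h1
After 6 (lastChild): p
After 7 (lastChild): div
After 8 (firstChild): table

Answer: table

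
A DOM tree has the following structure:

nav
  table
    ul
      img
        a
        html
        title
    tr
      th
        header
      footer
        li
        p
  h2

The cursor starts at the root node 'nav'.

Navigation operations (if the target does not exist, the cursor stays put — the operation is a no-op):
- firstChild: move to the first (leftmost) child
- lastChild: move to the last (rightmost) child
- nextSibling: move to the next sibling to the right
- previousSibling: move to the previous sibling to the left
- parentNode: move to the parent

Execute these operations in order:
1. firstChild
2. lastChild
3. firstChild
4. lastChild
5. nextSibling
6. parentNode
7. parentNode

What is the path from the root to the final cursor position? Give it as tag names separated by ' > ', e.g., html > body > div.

After 1 (firstChild): table
After 2 (lastChild): tr
After 3 (firstChild): th
After 4 (lastChild): header
After 5 (nextSibling): header (no-op, stayed)
After 6 (parentNode): th
After 7 (parentNode): tr

Answer: nav > table > tr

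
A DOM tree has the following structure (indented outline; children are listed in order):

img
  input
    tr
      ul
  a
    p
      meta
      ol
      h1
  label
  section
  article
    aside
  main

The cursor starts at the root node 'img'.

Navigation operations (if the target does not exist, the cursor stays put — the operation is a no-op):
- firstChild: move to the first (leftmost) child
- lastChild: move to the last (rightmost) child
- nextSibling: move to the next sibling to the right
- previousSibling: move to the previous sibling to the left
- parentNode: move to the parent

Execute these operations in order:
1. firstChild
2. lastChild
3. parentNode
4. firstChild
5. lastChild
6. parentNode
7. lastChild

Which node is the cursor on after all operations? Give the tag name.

After 1 (firstChild): input
After 2 (lastChild): tr
After 3 (parentNode): input
After 4 (firstChild): tr
After 5 (lastChild): ul
After 6 (parentNode): tr
After 7 (lastChild): ul

Answer: ul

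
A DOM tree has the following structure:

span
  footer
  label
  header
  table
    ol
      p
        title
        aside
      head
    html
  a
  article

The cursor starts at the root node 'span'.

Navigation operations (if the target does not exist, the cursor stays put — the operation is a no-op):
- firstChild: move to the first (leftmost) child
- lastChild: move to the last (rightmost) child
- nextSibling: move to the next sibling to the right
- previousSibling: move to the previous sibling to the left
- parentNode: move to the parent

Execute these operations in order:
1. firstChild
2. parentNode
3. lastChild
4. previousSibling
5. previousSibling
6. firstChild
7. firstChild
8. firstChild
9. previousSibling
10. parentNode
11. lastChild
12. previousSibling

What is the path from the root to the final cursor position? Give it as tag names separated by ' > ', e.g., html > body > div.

After 1 (firstChild): footer
After 2 (parentNode): span
After 3 (lastChild): article
After 4 (previousSibling): a
After 5 (previousSibling): table
After 6 (firstChild): ol
After 7 (firstChild): p
After 8 (firstChild): title
After 9 (previousSibling): title (no-op, stayed)
After 10 (parentNode): p
After 11 (lastChild): aside
After 12 (previousSibling): title

Answer: span > table > ol > p > title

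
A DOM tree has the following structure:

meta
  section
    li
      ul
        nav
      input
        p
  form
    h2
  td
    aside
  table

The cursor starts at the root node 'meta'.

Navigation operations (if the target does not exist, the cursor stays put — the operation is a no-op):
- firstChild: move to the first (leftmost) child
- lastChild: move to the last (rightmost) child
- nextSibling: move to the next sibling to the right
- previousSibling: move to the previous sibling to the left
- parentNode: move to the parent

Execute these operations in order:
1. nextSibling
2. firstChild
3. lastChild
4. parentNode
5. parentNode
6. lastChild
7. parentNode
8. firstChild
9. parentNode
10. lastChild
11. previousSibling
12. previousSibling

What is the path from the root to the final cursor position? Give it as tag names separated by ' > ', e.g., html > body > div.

After 1 (nextSibling): meta (no-op, stayed)
After 2 (firstChild): section
After 3 (lastChild): li
After 4 (parentNode): section
After 5 (parentNode): meta
After 6 (lastChild): table
After 7 (parentNode): meta
After 8 (firstChild): section
After 9 (parentNode): meta
After 10 (lastChild): table
After 11 (previousSibling): td
After 12 (previousSibling): form

Answer: meta > form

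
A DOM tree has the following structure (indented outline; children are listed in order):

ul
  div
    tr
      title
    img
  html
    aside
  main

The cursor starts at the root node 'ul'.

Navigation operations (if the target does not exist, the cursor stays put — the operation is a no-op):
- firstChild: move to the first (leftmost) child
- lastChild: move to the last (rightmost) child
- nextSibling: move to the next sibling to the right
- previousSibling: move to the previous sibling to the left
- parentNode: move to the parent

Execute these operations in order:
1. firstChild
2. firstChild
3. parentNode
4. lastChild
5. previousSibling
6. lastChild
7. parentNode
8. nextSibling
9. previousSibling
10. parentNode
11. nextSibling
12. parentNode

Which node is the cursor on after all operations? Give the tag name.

After 1 (firstChild): div
After 2 (firstChild): tr
After 3 (parentNode): div
After 4 (lastChild): img
After 5 (previousSibling): tr
After 6 (lastChild): title
After 7 (parentNode): tr
After 8 (nextSibling): img
After 9 (previousSibling): tr
After 10 (parentNode): div
After 11 (nextSibling): html
After 12 (parentNode): ul

Answer: ul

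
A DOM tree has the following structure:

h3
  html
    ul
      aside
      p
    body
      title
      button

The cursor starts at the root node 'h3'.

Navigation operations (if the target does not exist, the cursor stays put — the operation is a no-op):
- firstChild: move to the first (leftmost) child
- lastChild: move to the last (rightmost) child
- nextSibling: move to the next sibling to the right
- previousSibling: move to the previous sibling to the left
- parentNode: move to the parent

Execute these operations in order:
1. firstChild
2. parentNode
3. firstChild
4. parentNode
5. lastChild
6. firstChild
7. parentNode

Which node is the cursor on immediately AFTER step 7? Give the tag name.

After 1 (firstChild): html
After 2 (parentNode): h3
After 3 (firstChild): html
After 4 (parentNode): h3
After 5 (lastChild): html
After 6 (firstChild): ul
After 7 (parentNode): html

Answer: html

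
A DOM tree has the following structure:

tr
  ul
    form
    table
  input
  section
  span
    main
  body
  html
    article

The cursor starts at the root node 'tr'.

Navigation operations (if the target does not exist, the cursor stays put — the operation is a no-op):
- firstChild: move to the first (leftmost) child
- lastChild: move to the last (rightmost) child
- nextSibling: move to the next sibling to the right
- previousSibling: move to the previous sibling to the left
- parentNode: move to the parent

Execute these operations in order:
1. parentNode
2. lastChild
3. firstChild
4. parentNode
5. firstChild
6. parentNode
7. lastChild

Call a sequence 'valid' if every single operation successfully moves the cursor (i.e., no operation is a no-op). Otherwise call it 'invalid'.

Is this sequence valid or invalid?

After 1 (parentNode): tr (no-op, stayed)
After 2 (lastChild): html
After 3 (firstChild): article
After 4 (parentNode): html
After 5 (firstChild): article
After 6 (parentNode): html
After 7 (lastChild): article

Answer: invalid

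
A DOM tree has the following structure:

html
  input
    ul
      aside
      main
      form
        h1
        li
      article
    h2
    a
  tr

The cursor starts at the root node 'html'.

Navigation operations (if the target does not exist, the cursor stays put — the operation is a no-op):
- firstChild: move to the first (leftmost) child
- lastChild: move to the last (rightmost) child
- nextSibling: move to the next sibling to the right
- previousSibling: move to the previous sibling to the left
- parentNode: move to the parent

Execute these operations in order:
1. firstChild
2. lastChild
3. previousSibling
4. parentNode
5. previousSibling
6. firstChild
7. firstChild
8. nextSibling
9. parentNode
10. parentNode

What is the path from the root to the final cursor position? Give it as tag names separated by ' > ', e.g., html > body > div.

After 1 (firstChild): input
After 2 (lastChild): a
After 3 (previousSibling): h2
After 4 (parentNode): input
After 5 (previousSibling): input (no-op, stayed)
After 6 (firstChild): ul
After 7 (firstChild): aside
After 8 (nextSibling): main
After 9 (parentNode): ul
After 10 (parentNode): input

Answer: html > input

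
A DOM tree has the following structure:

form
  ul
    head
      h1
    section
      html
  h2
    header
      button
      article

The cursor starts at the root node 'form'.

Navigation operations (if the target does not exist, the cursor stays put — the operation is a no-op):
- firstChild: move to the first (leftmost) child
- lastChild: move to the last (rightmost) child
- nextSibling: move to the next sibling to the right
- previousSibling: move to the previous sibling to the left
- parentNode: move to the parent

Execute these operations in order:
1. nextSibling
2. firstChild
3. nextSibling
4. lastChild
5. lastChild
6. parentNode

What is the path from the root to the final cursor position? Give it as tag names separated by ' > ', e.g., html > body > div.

Answer: form > h2 > header

Derivation:
After 1 (nextSibling): form (no-op, stayed)
After 2 (firstChild): ul
After 3 (nextSibling): h2
After 4 (lastChild): header
After 5 (lastChild): article
After 6 (parentNode): header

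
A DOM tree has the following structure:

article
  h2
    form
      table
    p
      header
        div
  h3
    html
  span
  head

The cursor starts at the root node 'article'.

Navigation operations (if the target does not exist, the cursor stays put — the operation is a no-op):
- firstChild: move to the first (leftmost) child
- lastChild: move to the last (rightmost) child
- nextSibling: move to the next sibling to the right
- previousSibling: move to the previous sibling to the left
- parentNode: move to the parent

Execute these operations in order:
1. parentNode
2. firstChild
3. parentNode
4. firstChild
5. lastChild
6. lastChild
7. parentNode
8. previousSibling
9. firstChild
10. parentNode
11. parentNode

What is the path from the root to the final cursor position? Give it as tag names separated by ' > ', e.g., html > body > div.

Answer: article > h2

Derivation:
After 1 (parentNode): article (no-op, stayed)
After 2 (firstChild): h2
After 3 (parentNode): article
After 4 (firstChild): h2
After 5 (lastChild): p
After 6 (lastChild): header
After 7 (parentNode): p
After 8 (previousSibling): form
After 9 (firstChild): table
After 10 (parentNode): form
After 11 (parentNode): h2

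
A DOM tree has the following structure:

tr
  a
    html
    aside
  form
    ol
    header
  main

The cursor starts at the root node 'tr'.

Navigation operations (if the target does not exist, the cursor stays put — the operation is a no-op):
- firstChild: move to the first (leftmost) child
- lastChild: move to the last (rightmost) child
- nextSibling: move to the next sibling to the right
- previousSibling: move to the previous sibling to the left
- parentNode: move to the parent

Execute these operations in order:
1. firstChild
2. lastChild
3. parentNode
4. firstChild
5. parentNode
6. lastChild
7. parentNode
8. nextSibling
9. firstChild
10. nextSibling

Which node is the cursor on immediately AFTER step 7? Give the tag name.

After 1 (firstChild): a
After 2 (lastChild): aside
After 3 (parentNode): a
After 4 (firstChild): html
After 5 (parentNode): a
After 6 (lastChild): aside
After 7 (parentNode): a

Answer: a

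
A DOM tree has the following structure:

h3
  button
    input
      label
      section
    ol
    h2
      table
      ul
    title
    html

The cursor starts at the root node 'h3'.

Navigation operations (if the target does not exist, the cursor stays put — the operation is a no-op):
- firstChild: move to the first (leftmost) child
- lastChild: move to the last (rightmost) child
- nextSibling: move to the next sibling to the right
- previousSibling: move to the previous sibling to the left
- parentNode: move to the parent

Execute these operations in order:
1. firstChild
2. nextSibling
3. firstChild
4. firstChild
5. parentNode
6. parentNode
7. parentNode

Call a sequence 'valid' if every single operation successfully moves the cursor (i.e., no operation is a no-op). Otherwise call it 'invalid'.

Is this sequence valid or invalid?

Answer: invalid

Derivation:
After 1 (firstChild): button
After 2 (nextSibling): button (no-op, stayed)
After 3 (firstChild): input
After 4 (firstChild): label
After 5 (parentNode): input
After 6 (parentNode): button
After 7 (parentNode): h3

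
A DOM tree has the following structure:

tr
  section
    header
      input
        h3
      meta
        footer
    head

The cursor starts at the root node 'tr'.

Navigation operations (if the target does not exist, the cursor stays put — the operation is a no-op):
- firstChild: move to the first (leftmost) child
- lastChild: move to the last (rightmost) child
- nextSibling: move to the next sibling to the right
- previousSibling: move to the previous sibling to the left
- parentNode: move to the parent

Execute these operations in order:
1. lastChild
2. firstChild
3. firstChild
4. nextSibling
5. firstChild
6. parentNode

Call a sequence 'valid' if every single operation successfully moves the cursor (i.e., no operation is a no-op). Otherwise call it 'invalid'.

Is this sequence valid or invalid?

After 1 (lastChild): section
After 2 (firstChild): header
After 3 (firstChild): input
After 4 (nextSibling): meta
After 5 (firstChild): footer
After 6 (parentNode): meta

Answer: valid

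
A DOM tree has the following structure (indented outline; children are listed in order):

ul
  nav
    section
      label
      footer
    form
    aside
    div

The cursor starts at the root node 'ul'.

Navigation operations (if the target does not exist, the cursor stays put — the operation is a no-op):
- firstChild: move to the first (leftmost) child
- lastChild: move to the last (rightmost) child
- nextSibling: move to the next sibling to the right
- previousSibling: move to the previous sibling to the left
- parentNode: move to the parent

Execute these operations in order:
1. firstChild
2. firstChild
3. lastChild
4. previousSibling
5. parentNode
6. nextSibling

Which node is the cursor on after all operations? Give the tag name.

After 1 (firstChild): nav
After 2 (firstChild): section
After 3 (lastChild): footer
After 4 (previousSibling): label
After 5 (parentNode): section
After 6 (nextSibling): form

Answer: form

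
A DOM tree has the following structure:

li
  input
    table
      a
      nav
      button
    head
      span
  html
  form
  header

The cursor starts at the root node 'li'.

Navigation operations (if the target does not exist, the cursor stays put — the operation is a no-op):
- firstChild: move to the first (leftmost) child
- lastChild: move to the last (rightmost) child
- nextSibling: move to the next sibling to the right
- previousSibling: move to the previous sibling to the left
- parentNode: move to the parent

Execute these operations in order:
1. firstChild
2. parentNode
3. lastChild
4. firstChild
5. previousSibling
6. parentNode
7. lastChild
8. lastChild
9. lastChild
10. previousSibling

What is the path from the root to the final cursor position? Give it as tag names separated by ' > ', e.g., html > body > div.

Answer: li > form

Derivation:
After 1 (firstChild): input
After 2 (parentNode): li
After 3 (lastChild): header
After 4 (firstChild): header (no-op, stayed)
After 5 (previousSibling): form
After 6 (parentNode): li
After 7 (lastChild): header
After 8 (lastChild): header (no-op, stayed)
After 9 (lastChild): header (no-op, stayed)
After 10 (previousSibling): form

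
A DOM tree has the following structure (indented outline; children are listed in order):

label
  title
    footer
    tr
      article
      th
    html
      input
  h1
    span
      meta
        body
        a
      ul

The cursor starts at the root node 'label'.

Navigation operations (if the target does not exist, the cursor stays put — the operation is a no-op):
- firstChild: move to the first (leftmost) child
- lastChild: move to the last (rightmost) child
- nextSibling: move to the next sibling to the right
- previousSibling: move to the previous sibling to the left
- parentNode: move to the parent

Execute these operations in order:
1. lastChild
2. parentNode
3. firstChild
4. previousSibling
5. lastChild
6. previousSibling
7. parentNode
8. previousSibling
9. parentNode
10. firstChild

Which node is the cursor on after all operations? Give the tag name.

Answer: title

Derivation:
After 1 (lastChild): h1
After 2 (parentNode): label
After 3 (firstChild): title
After 4 (previousSibling): title (no-op, stayed)
After 5 (lastChild): html
After 6 (previousSibling): tr
After 7 (parentNode): title
After 8 (previousSibling): title (no-op, stayed)
After 9 (parentNode): label
After 10 (firstChild): title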